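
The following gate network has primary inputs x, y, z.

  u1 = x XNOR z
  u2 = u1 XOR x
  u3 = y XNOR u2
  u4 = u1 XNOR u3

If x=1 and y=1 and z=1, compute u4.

u1 = 1 XNOR 1 = 1
u2 = 1 XOR 1 = 0
u3 = 1 XNOR 0 = 0
u4 = 1 XNOR 0 = 0

0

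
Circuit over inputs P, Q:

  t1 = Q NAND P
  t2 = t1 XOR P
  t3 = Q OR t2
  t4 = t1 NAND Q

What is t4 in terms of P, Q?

t1 = Q NAND P
t4 = t1 NAND Q = (Q NAND P) NAND Q

(Q NAND P) NAND Q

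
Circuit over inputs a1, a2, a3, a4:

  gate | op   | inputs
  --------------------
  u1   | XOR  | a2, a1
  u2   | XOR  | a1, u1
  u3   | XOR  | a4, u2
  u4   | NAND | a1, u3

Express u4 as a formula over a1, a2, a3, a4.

a1 NAND (a4 XOR (a1 XOR (a2 XOR a1)))

u1 = a2 XOR a1
u2 = a1 XOR u1 = a1 XOR (a2 XOR a1)
u3 = a4 XOR u2 = a4 XOR (a1 XOR (a2 XOR a1))
u4 = a1 NAND u3 = a1 NAND (a4 XOR (a1 XOR (a2 XOR a1)))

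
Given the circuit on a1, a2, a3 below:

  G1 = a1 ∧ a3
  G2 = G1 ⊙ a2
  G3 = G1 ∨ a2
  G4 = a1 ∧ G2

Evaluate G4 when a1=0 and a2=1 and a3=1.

0

G1 = 0 ∧ 1 = 0
G2 = 0 ⊙ 1 = 0
G4 = 0 ∧ 0 = 0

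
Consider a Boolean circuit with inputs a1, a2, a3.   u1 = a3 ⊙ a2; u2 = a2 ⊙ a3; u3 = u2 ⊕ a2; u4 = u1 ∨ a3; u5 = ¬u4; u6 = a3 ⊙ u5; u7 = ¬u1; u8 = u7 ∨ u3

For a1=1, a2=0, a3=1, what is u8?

1

u1 = 1 ⊙ 0 = 0
u2 = 0 ⊙ 1 = 0
u3 = 0 ⊕ 0 = 0
u7 = ¬0 = 1
u8 = 1 ∨ 0 = 1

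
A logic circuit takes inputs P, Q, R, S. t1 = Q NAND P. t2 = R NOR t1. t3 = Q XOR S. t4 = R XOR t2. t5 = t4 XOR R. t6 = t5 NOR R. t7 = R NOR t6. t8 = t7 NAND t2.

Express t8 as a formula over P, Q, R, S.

t1 = Q NAND P
t2 = R NOR t1 = R NOR (Q NAND P)
t4 = R XOR t2 = R XOR (R NOR (Q NAND P))
t5 = t4 XOR R = (R XOR (R NOR (Q NAND P))) XOR R
t6 = t5 NOR R = ((R XOR (R NOR (Q NAND P))) XOR R) NOR R
t7 = R NOR t6 = R NOR (((R XOR (R NOR (Q NAND P))) XOR R) NOR R)
t8 = t7 NAND t2 = (R NOR (((R XOR (R NOR (Q NAND P))) XOR R) NOR R)) NAND (R NOR (Q NAND P))

(R NOR (((R XOR (R NOR (Q NAND P))) XOR R) NOR R)) NAND (R NOR (Q NAND P))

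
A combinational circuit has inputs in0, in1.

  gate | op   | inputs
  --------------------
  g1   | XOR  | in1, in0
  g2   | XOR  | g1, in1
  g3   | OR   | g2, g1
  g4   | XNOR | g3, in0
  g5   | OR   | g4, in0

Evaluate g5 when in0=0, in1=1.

0

g1 = 1 XOR 0 = 1
g2 = 1 XOR 1 = 0
g3 = 0 OR 1 = 1
g4 = 1 XNOR 0 = 0
g5 = 0 OR 0 = 0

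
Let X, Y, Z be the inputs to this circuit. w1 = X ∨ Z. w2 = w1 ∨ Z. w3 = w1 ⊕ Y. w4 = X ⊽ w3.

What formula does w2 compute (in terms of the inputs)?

w1 = X ∨ Z
w2 = w1 ∨ Z = (X ∨ Z) ∨ Z

(X ∨ Z) ∨ Z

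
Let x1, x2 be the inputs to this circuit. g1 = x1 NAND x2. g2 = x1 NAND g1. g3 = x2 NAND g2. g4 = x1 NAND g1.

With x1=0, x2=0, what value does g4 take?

1

g1 = 0 NAND 0 = 1
g4 = 0 NAND 1 = 1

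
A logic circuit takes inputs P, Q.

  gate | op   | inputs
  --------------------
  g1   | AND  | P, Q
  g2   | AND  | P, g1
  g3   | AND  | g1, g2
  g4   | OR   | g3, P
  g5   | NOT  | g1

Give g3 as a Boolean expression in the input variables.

g1 = P AND Q
g2 = P AND g1 = P AND (P AND Q)
g3 = g1 AND g2 = (P AND Q) AND (P AND (P AND Q))

(P AND Q) AND (P AND (P AND Q))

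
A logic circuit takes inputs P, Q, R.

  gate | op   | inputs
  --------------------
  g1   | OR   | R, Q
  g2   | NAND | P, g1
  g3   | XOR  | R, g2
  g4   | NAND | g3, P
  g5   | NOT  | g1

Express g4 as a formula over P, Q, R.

g1 = R OR Q
g2 = P NAND g1 = P NAND (R OR Q)
g3 = R XOR g2 = R XOR (P NAND (R OR Q))
g4 = g3 NAND P = (R XOR (P NAND (R OR Q))) NAND P

(R XOR (P NAND (R OR Q))) NAND P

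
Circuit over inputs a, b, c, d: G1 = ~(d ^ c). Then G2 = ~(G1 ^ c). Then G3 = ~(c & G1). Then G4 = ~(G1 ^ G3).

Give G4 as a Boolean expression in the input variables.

G1 = ~(d ^ c)
G3 = ~(c & G1) = ~(c & (~(d ^ c)))
G4 = ~(G1 ^ G3) = ~((~(d ^ c)) ^ (~(c & (~(d ^ c)))))

~((~(d ^ c)) ^ (~(c & (~(d ^ c)))))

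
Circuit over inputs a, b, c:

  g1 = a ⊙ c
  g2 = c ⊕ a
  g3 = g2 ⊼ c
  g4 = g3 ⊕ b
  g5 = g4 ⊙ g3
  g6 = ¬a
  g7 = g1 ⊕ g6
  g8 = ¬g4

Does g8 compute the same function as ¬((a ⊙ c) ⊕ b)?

g2 = c ⊕ a
g3 = g2 ⊼ c = (c ⊕ a) ⊼ c
g4 = g3 ⊕ b = ((c ⊕ a) ⊼ c) ⊕ b
g8 = ¬g4 = ¬(((c ⊕ a) ⊼ c) ⊕ b)
At a=1, b=0, c=0: circuit gives 0, formula gives 1.

No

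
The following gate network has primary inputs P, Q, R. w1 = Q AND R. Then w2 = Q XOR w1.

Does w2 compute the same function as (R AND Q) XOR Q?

Yes

w1 = Q AND R
w2 = Q XOR w1 = Q XOR (Q AND R)
At P=0, Q=0, R=0: circuit gives 0, formula gives 0.
At P=0, Q=1, R=0: circuit gives 1, formula gives 1.
Agrees on all 8 inputs.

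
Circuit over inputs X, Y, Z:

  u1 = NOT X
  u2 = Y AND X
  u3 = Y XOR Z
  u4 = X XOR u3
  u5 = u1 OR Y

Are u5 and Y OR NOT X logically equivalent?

Yes

u1 = NOT X
u5 = u1 OR Y = NOT X OR Y
At X=1, Y=0, Z=0: circuit gives 0, formula gives 0.
At X=0, Y=0, Z=0: circuit gives 1, formula gives 1.
Agrees on all 8 inputs.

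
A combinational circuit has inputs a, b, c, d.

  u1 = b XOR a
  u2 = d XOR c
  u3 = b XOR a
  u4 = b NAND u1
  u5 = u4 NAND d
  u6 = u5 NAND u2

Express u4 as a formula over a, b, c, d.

u1 = b XOR a
u4 = b NAND u1 = b NAND (b XOR a)

b NAND (b XOR a)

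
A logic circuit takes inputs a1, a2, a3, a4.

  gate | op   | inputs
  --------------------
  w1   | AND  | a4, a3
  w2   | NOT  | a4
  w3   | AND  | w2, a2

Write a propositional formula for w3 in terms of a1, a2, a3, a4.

NOT a4 AND a2

w2 = NOT a4
w3 = w2 AND a2 = NOT a4 AND a2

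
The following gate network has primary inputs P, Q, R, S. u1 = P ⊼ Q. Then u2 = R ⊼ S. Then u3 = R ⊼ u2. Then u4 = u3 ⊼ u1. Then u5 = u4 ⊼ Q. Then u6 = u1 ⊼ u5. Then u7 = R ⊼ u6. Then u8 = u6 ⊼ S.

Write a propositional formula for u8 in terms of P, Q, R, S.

u1 = P ⊼ Q
u2 = R ⊼ S
u3 = R ⊼ u2 = R ⊼ (R ⊼ S)
u4 = u3 ⊼ u1 = (R ⊼ (R ⊼ S)) ⊼ (P ⊼ Q)
u5 = u4 ⊼ Q = ((R ⊼ (R ⊼ S)) ⊼ (P ⊼ Q)) ⊼ Q
u6 = u1 ⊼ u5 = (P ⊼ Q) ⊼ (((R ⊼ (R ⊼ S)) ⊼ (P ⊼ Q)) ⊼ Q)
u8 = u6 ⊼ S = ((P ⊼ Q) ⊼ (((R ⊼ (R ⊼ S)) ⊼ (P ⊼ Q)) ⊼ Q)) ⊼ S

((P ⊼ Q) ⊼ (((R ⊼ (R ⊼ S)) ⊼ (P ⊼ Q)) ⊼ Q)) ⊼ S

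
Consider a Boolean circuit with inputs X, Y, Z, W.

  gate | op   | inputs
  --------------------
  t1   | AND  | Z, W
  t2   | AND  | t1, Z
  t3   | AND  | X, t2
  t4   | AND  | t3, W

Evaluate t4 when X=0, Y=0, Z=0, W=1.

t1 = 0 AND 1 = 0
t2 = 0 AND 0 = 0
t3 = 0 AND 0 = 0
t4 = 0 AND 1 = 0

0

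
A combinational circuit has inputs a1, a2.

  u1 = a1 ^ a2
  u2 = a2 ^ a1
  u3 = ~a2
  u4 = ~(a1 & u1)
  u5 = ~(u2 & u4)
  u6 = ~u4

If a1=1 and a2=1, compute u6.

u1 = 1 ^ 1 = 0
u4 = ~(1 & 0) = 1
u6 = ~1 = 0

0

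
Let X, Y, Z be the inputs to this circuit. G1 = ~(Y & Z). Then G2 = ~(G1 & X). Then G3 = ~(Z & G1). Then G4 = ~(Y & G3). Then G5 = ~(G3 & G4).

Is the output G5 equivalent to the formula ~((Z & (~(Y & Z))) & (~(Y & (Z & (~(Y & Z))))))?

No

G1 = ~(Y & Z)
G3 = ~(Z & G1) = ~(Z & (~(Y & Z)))
G4 = ~(Y & G3) = ~(Y & (~(Z & (~(Y & Z)))))
G5 = ~(G3 & G4) = ~((~(Z & (~(Y & Z)))) & (~(Y & (~(Z & (~(Y & Z)))))))
At X=0, Y=0, Z=0: circuit gives 0, formula gives 1.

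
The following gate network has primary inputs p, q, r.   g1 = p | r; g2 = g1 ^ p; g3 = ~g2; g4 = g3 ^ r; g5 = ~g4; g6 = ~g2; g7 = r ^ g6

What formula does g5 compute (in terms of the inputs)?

g1 = p | r
g2 = g1 ^ p = (p | r) ^ p
g3 = ~g2 = ~((p | r) ^ p)
g4 = g3 ^ r = ~((p | r) ^ p) ^ r
g5 = ~g4 = ~(~((p | r) ^ p) ^ r)

~(~((p | r) ^ p) ^ r)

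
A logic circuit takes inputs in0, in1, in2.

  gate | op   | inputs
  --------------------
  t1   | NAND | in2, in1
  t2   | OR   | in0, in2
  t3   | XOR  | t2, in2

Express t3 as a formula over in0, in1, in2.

t2 = in0 OR in2
t3 = t2 XOR in2 = (in0 OR in2) XOR in2

(in0 OR in2) XOR in2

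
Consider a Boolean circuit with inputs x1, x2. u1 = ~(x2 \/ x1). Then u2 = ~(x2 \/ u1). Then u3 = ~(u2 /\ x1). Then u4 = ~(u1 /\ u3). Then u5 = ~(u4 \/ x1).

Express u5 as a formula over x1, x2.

u1 = ~(x2 \/ x1)
u2 = ~(x2 \/ u1) = ~(x2 \/ (~(x2 \/ x1)))
u3 = ~(u2 /\ x1) = ~((~(x2 \/ (~(x2 \/ x1)))) /\ x1)
u4 = ~(u1 /\ u3) = ~((~(x2 \/ x1)) /\ (~((~(x2 \/ (~(x2 \/ x1)))) /\ x1)))
u5 = ~(u4 \/ x1) = ~((~((~(x2 \/ x1)) /\ (~((~(x2 \/ (~(x2 \/ x1)))) /\ x1)))) \/ x1)

~((~((~(x2 \/ x1)) /\ (~((~(x2 \/ (~(x2 \/ x1)))) /\ x1)))) \/ x1)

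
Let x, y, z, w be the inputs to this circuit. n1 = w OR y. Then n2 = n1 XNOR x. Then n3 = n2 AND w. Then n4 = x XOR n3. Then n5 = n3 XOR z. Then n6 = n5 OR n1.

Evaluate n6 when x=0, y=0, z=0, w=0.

n1 = 0 OR 0 = 0
n2 = 0 XNOR 0 = 1
n3 = 1 AND 0 = 0
n5 = 0 XOR 0 = 0
n6 = 0 OR 0 = 0

0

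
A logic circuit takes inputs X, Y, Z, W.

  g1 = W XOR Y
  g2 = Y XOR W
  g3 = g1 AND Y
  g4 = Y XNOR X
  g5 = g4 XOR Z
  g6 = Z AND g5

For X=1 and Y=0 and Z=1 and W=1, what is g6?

g4 = 0 XNOR 1 = 0
g5 = 0 XOR 1 = 1
g6 = 1 AND 1 = 1

1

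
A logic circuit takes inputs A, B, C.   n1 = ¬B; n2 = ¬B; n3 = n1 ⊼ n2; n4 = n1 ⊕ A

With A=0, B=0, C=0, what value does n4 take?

1

n1 = ¬0 = 1
n4 = 1 ⊕ 0 = 1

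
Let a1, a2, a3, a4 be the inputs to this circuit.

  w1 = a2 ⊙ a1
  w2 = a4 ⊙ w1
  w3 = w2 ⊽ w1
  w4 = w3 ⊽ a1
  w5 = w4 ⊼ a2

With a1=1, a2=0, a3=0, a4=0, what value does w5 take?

w1 = 0 ⊙ 1 = 0
w2 = 0 ⊙ 0 = 1
w3 = 1 ⊽ 0 = 0
w4 = 0 ⊽ 1 = 0
w5 = 0 ⊼ 0 = 1

1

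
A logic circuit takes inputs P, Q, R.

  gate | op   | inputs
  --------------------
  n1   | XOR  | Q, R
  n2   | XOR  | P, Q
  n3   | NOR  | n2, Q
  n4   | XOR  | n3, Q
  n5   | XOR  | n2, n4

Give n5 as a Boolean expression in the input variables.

n2 = P XOR Q
n3 = n2 NOR Q = (P XOR Q) NOR Q
n4 = n3 XOR Q = ((P XOR Q) NOR Q) XOR Q
n5 = n2 XOR n4 = (P XOR Q) XOR (((P XOR Q) NOR Q) XOR Q)

(P XOR Q) XOR (((P XOR Q) NOR Q) XOR Q)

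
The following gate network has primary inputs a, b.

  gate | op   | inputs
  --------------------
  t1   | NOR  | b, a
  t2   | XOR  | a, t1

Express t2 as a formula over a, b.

t1 = b NOR a
t2 = a XOR t1 = a XOR (b NOR a)

a XOR (b NOR a)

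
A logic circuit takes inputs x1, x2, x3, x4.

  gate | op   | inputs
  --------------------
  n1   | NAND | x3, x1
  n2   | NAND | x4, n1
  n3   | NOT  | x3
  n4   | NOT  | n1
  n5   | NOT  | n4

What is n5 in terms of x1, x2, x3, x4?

n1 = x3 NAND x1
n4 = NOT n1 = NOT (x3 NAND x1)
n5 = NOT n4 = NOT NOT (x3 NAND x1)

NOT NOT (x3 NAND x1)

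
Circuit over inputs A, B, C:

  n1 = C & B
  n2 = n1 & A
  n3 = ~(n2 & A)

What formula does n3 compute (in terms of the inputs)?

n1 = C & B
n2 = n1 & A = (C & B) & A
n3 = ~(n2 & A) = ~(((C & B) & A) & A)

~(((C & B) & A) & A)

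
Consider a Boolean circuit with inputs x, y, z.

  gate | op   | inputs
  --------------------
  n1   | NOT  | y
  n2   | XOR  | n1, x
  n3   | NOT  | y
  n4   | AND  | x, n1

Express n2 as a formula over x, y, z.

NOT y XOR x

n1 = NOT y
n2 = n1 XOR x = NOT y XOR x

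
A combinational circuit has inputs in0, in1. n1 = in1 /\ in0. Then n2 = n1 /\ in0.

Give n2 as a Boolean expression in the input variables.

(in1 /\ in0) /\ in0

n1 = in1 /\ in0
n2 = n1 /\ in0 = (in1 /\ in0) /\ in0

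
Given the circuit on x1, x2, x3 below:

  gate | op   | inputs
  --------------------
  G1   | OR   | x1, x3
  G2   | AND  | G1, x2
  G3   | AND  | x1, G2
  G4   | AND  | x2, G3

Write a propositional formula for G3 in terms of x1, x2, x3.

G1 = x1 OR x3
G2 = G1 AND x2 = (x1 OR x3) AND x2
G3 = x1 AND G2 = x1 AND ((x1 OR x3) AND x2)

x1 AND ((x1 OR x3) AND x2)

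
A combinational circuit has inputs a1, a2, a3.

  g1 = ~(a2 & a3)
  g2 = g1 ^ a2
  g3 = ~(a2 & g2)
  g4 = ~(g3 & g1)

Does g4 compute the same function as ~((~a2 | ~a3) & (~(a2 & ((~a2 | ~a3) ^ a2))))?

Yes

g1 = ~(a2 & a3)
g2 = g1 ^ a2 = (~(a2 & a3)) ^ a2
g3 = ~(a2 & g2) = ~(a2 & ((~(a2 & a3)) ^ a2))
g4 = ~(g3 & g1) = ~((~(a2 & ((~(a2 & a3)) ^ a2))) & (~(a2 & a3)))
At a1=0, a2=0, a3=0: circuit gives 0, formula gives 0.
At a1=0, a2=1, a3=1: circuit gives 1, formula gives 1.
Agrees on all 8 inputs.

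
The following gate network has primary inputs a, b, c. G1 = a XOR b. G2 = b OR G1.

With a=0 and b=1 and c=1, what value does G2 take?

1

G1 = 0 XOR 1 = 1
G2 = 1 OR 1 = 1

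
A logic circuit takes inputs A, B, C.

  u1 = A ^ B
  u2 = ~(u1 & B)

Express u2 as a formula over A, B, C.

~((A ^ B) & B)

u1 = A ^ B
u2 = ~(u1 & B) = ~((A ^ B) & B)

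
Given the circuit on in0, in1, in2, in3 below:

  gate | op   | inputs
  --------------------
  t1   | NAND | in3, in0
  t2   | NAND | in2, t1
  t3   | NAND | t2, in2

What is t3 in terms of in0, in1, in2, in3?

(in2 NAND (in3 NAND in0)) NAND in2

t1 = in3 NAND in0
t2 = in2 NAND t1 = in2 NAND (in3 NAND in0)
t3 = t2 NAND in2 = (in2 NAND (in3 NAND in0)) NAND in2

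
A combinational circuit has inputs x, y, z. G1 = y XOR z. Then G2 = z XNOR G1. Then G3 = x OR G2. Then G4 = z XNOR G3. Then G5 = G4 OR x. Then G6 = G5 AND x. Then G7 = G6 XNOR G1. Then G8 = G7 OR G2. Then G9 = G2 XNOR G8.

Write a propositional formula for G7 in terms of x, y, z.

G1 = y XOR z
G2 = z XNOR G1 = z XNOR (y XOR z)
G3 = x OR G2 = x OR (z XNOR (y XOR z))
G4 = z XNOR G3 = z XNOR (x OR (z XNOR (y XOR z)))
G5 = G4 OR x = (z XNOR (x OR (z XNOR (y XOR z)))) OR x
G6 = G5 AND x = ((z XNOR (x OR (z XNOR (y XOR z)))) OR x) AND x
G7 = G6 XNOR G1 = (((z XNOR (x OR (z XNOR (y XOR z)))) OR x) AND x) XNOR (y XOR z)

(((z XNOR (x OR (z XNOR (y XOR z)))) OR x) AND x) XNOR (y XOR z)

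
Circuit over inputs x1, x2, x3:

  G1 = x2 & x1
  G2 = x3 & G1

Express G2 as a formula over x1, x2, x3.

x3 & (x2 & x1)

G1 = x2 & x1
G2 = x3 & G1 = x3 & (x2 & x1)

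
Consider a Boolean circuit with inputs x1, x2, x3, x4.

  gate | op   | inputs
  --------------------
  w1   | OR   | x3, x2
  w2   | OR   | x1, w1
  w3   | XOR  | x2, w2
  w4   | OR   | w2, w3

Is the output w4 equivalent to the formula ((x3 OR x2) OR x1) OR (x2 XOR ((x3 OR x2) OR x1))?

Yes

w1 = x3 OR x2
w2 = x1 OR w1 = x1 OR (x3 OR x2)
w3 = x2 XOR w2 = x2 XOR (x1 OR (x3 OR x2))
w4 = w2 OR w3 = (x1 OR (x3 OR x2)) OR (x2 XOR (x1 OR (x3 OR x2)))
At x1=0, x2=0, x3=0, x4=0: circuit gives 0, formula gives 0.
At x1=0, x2=0, x3=1, x4=0: circuit gives 1, formula gives 1.
Agrees on all 16 inputs.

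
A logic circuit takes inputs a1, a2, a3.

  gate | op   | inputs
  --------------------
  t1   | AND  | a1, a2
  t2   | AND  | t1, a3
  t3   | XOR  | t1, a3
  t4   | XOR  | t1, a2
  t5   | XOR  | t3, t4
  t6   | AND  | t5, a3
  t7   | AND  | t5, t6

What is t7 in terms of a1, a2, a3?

(((a1 AND a2) XOR a3) XOR ((a1 AND a2) XOR a2)) AND ((((a1 AND a2) XOR a3) XOR ((a1 AND a2) XOR a2)) AND a3)

t1 = a1 AND a2
t3 = t1 XOR a3 = (a1 AND a2) XOR a3
t4 = t1 XOR a2 = (a1 AND a2) XOR a2
t5 = t3 XOR t4 = ((a1 AND a2) XOR a3) XOR ((a1 AND a2) XOR a2)
t6 = t5 AND a3 = (((a1 AND a2) XOR a3) XOR ((a1 AND a2) XOR a2)) AND a3
t7 = t5 AND t6 = (((a1 AND a2) XOR a3) XOR ((a1 AND a2) XOR a2)) AND ((((a1 AND a2) XOR a3) XOR ((a1 AND a2) XOR a2)) AND a3)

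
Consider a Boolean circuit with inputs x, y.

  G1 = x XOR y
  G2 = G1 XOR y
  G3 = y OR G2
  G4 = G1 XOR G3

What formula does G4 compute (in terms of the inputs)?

G1 = x XOR y
G2 = G1 XOR y = (x XOR y) XOR y
G3 = y OR G2 = y OR ((x XOR y) XOR y)
G4 = G1 XOR G3 = (x XOR y) XOR (y OR ((x XOR y) XOR y))

(x XOR y) XOR (y OR ((x XOR y) XOR y))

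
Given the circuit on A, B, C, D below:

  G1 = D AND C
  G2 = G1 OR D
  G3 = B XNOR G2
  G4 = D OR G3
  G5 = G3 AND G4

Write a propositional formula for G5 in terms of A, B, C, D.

(B XNOR ((D AND C) OR D)) AND (D OR (B XNOR ((D AND C) OR D)))

G1 = D AND C
G2 = G1 OR D = (D AND C) OR D
G3 = B XNOR G2 = B XNOR ((D AND C) OR D)
G4 = D OR G3 = D OR (B XNOR ((D AND C) OR D))
G5 = G3 AND G4 = (B XNOR ((D AND C) OR D)) AND (D OR (B XNOR ((D AND C) OR D)))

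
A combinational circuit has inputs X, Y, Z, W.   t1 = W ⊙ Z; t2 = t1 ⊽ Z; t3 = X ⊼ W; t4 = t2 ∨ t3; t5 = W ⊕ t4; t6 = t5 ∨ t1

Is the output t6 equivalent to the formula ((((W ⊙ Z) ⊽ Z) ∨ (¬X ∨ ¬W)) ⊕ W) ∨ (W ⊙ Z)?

Yes

t1 = W ⊙ Z
t2 = t1 ⊽ Z = (W ⊙ Z) ⊽ Z
t3 = X ⊼ W
t4 = t2 ∨ t3 = ((W ⊙ Z) ⊽ Z) ∨ (X ⊼ W)
t5 = W ⊕ t4 = W ⊕ (((W ⊙ Z) ⊽ Z) ∨ (X ⊼ W))
t6 = t5 ∨ t1 = (W ⊕ (((W ⊙ Z) ⊽ Z) ∨ (X ⊼ W))) ∨ (W ⊙ Z)
At X=0, Y=0, Z=0, W=1: circuit gives 0, formula gives 0.
At X=0, Y=0, Z=0, W=0: circuit gives 1, formula gives 1.
Agrees on all 16 inputs.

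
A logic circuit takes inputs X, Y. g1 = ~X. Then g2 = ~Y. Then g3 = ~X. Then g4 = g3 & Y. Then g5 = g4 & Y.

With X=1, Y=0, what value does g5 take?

g3 = ~1 = 0
g4 = 0 & 0 = 0
g5 = 0 & 0 = 0

0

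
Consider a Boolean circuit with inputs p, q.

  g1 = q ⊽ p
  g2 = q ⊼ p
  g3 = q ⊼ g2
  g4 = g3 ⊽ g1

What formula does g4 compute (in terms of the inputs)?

g1 = q ⊽ p
g2 = q ⊼ p
g3 = q ⊼ g2 = q ⊼ (q ⊼ p)
g4 = g3 ⊽ g1 = (q ⊼ (q ⊼ p)) ⊽ (q ⊽ p)

(q ⊼ (q ⊼ p)) ⊽ (q ⊽ p)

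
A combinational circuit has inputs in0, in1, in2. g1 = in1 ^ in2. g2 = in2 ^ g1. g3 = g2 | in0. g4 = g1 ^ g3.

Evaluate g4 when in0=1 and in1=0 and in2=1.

0

g1 = 0 ^ 1 = 1
g2 = 1 ^ 1 = 0
g3 = 0 | 1 = 1
g4 = 1 ^ 1 = 0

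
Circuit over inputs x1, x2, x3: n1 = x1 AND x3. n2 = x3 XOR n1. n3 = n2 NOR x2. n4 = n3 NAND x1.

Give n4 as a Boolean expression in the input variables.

((x3 XOR (x1 AND x3)) NOR x2) NAND x1

n1 = x1 AND x3
n2 = x3 XOR n1 = x3 XOR (x1 AND x3)
n3 = n2 NOR x2 = (x3 XOR (x1 AND x3)) NOR x2
n4 = n3 NAND x1 = ((x3 XOR (x1 AND x3)) NOR x2) NAND x1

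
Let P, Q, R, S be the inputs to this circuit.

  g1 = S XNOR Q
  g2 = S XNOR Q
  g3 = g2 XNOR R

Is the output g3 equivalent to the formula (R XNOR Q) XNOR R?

No

g2 = S XNOR Q
g3 = g2 XNOR R = (S XNOR Q) XNOR R
At P=0, Q=0, R=0, S=1: circuit gives 1, formula gives 0.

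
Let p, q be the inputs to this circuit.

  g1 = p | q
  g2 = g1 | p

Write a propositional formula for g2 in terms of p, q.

(p | q) | p

g1 = p | q
g2 = g1 | p = (p | q) | p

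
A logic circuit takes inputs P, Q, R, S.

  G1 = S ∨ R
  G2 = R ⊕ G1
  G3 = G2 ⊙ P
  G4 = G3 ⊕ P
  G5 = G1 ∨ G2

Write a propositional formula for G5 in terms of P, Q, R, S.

(S ∨ R) ∨ (R ⊕ (S ∨ R))

G1 = S ∨ R
G2 = R ⊕ G1 = R ⊕ (S ∨ R)
G5 = G1 ∨ G2 = (S ∨ R) ∨ (R ⊕ (S ∨ R))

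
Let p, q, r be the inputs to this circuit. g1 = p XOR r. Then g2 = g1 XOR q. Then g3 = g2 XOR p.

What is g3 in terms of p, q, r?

g1 = p XOR r
g2 = g1 XOR q = (p XOR r) XOR q
g3 = g2 XOR p = ((p XOR r) XOR q) XOR p

((p XOR r) XOR q) XOR p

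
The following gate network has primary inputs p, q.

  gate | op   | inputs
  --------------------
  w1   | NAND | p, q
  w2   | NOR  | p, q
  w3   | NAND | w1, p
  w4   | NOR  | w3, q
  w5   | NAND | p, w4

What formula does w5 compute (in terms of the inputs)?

w1 = p NAND q
w3 = w1 NAND p = (p NAND q) NAND p
w4 = w3 NOR q = ((p NAND q) NAND p) NOR q
w5 = p NAND w4 = p NAND (((p NAND q) NAND p) NOR q)

p NAND (((p NAND q) NAND p) NOR q)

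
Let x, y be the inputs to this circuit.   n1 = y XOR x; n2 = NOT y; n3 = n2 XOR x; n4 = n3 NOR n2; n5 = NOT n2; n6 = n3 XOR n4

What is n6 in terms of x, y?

(NOT y XOR x) XOR ((NOT y XOR x) NOR NOT y)

n2 = NOT y
n3 = n2 XOR x = NOT y XOR x
n4 = n3 NOR n2 = (NOT y XOR x) NOR NOT y
n6 = n3 XOR n4 = (NOT y XOR x) XOR ((NOT y XOR x) NOR NOT y)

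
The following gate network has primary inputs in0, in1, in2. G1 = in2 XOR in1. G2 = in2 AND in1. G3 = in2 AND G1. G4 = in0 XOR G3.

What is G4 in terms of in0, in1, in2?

G1 = in2 XOR in1
G3 = in2 AND G1 = in2 AND (in2 XOR in1)
G4 = in0 XOR G3 = in0 XOR (in2 AND (in2 XOR in1))

in0 XOR (in2 AND (in2 XOR in1))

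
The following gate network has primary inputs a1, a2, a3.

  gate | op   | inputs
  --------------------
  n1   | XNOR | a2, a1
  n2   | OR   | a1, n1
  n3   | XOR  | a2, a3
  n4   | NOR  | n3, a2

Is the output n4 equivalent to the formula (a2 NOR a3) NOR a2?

No

n3 = a2 XOR a3
n4 = n3 NOR a2 = (a2 XOR a3) NOR a2
At a1=0, a2=0, a3=0: circuit gives 1, formula gives 0.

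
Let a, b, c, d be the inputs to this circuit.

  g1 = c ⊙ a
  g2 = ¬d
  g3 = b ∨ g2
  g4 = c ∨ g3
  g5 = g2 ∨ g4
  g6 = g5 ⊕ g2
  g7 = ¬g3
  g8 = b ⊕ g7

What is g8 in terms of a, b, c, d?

b ⊕ ¬(b ∨ ¬d)

g2 = ¬d
g3 = b ∨ g2 = b ∨ ¬d
g7 = ¬g3 = ¬(b ∨ ¬d)
g8 = b ⊕ g7 = b ⊕ ¬(b ∨ ¬d)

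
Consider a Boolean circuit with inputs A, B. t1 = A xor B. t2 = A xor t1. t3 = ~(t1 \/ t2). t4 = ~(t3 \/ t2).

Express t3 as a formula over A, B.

t1 = A xor B
t2 = A xor t1 = A xor (A xor B)
t3 = ~(t1 \/ t2) = ~((A xor B) \/ (A xor (A xor B)))

~((A xor B) \/ (A xor (A xor B)))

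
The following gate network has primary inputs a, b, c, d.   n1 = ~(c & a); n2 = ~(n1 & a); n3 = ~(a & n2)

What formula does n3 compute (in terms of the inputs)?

n1 = ~(c & a)
n2 = ~(n1 & a) = ~((~(c & a)) & a)
n3 = ~(a & n2) = ~(a & (~((~(c & a)) & a)))

~(a & (~((~(c & a)) & a)))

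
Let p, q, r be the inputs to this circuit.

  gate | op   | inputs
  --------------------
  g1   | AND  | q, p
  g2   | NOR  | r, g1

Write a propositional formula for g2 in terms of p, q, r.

g1 = q AND p
g2 = r NOR g1 = r NOR (q AND p)

r NOR (q AND p)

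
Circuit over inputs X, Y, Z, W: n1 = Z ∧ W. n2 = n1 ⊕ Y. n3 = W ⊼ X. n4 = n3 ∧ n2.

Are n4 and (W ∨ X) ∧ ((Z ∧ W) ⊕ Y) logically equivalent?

n1 = Z ∧ W
n2 = n1 ⊕ Y = (Z ∧ W) ⊕ Y
n3 = W ⊼ X
n4 = n3 ∧ n2 = (W ⊼ X) ∧ ((Z ∧ W) ⊕ Y)
At X=0, Y=1, Z=0, W=0: circuit gives 1, formula gives 0.

No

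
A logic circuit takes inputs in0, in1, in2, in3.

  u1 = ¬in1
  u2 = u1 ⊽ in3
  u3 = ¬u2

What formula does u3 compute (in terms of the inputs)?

u1 = ¬in1
u2 = u1 ⊽ in3 = ¬in1 ⊽ in3
u3 = ¬u2 = ¬(¬in1 ⊽ in3)

¬(¬in1 ⊽ in3)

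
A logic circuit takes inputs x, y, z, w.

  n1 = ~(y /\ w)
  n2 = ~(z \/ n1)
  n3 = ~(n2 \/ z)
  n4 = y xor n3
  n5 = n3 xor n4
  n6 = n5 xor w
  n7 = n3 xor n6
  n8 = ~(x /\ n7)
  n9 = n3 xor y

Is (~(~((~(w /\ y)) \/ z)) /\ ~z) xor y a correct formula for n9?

n1 = ~(y /\ w)
n2 = ~(z \/ n1) = ~(z \/ (~(y /\ w)))
n3 = ~(n2 \/ z) = ~((~(z \/ (~(y /\ w)))) \/ z)
n9 = n3 xor y = (~((~(z \/ (~(y /\ w)))) \/ z)) xor y
At x=0, y=0, z=1, w=0: circuit gives 0, formula gives 0.
At x=0, y=0, z=0, w=0: circuit gives 1, formula gives 1.
Agrees on all 16 inputs.

Yes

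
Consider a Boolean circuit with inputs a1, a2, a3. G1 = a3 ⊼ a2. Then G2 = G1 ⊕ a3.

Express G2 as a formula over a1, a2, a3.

(a3 ⊼ a2) ⊕ a3

G1 = a3 ⊼ a2
G2 = G1 ⊕ a3 = (a3 ⊼ a2) ⊕ a3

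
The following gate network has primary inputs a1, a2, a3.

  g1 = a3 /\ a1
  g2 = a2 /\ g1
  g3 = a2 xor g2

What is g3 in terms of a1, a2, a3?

g1 = a3 /\ a1
g2 = a2 /\ g1 = a2 /\ (a3 /\ a1)
g3 = a2 xor g2 = a2 xor (a2 /\ (a3 /\ a1))

a2 xor (a2 /\ (a3 /\ a1))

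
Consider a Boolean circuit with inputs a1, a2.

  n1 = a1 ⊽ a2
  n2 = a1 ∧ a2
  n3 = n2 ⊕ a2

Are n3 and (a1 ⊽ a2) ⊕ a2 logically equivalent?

n2 = a1 ∧ a2
n3 = n2 ⊕ a2 = (a1 ∧ a2) ⊕ a2
At a1=0, a2=0: circuit gives 0, formula gives 1.

No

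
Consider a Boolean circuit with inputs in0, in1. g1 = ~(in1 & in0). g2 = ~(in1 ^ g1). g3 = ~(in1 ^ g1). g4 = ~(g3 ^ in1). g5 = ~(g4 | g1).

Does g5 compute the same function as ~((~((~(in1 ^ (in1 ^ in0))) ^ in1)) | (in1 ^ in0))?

No

g1 = ~(in1 & in0)
g3 = ~(in1 ^ g1) = ~(in1 ^ (~(in1 & in0)))
g4 = ~(g3 ^ in1) = ~((~(in1 ^ (~(in1 & in0)))) ^ in1)
g5 = ~(g4 | g1) = ~((~((~(in1 ^ (~(in1 & in0)))) ^ in1)) | (~(in1 & in0)))
At in0=0, in1=0: circuit gives 0, formula gives 1.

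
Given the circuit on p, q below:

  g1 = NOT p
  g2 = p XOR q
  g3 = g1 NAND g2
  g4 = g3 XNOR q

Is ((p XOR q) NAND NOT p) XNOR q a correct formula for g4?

g1 = NOT p
g2 = p XOR q
g3 = g1 NAND g2 = NOT p NAND (p XOR q)
g4 = g3 XNOR q = (NOT p NAND (p XOR q)) XNOR q
At p=0, q=0: circuit gives 0, formula gives 0.
At p=1, q=1: circuit gives 1, formula gives 1.
Agrees on all 4 inputs.

Yes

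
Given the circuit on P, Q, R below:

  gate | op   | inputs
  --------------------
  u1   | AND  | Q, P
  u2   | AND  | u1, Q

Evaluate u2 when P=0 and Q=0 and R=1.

0

u1 = 0 AND 0 = 0
u2 = 0 AND 0 = 0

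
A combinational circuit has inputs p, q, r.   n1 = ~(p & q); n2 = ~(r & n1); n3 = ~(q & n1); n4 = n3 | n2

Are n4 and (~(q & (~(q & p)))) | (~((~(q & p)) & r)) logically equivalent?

n1 = ~(p & q)
n2 = ~(r & n1) = ~(r & (~(p & q)))
n3 = ~(q & n1) = ~(q & (~(p & q)))
n4 = n3 | n2 = (~(q & (~(p & q)))) | (~(r & (~(p & q))))
At p=0, q=1, r=1: circuit gives 0, formula gives 0.
At p=0, q=0, r=0: circuit gives 1, formula gives 1.
Agrees on all 8 inputs.

Yes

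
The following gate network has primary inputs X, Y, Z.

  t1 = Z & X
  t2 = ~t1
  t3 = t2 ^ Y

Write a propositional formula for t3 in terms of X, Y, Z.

t1 = Z & X
t2 = ~t1 = ~(Z & X)
t3 = t2 ^ Y = ~(Z & X) ^ Y

~(Z & X) ^ Y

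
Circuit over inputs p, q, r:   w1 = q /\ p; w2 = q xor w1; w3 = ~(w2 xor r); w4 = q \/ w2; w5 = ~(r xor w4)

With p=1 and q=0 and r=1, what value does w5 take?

0

w1 = 0 /\ 1 = 0
w2 = 0 xor 0 = 0
w4 = 0 \/ 0 = 0
w5 = ~(1 xor 0) = 0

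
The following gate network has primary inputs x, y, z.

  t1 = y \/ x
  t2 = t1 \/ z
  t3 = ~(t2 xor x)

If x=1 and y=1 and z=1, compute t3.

1

t1 = 1 \/ 1 = 1
t2 = 1 \/ 1 = 1
t3 = ~(1 xor 1) = 1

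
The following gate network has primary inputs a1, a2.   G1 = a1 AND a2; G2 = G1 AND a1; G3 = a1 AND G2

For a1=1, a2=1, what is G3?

1

G1 = 1 AND 1 = 1
G2 = 1 AND 1 = 1
G3 = 1 AND 1 = 1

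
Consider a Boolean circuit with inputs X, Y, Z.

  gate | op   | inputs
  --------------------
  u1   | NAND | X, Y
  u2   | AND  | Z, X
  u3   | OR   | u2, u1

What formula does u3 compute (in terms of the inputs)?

u1 = X NAND Y
u2 = Z AND X
u3 = u2 OR u1 = (Z AND X) OR (X NAND Y)

(Z AND X) OR (X NAND Y)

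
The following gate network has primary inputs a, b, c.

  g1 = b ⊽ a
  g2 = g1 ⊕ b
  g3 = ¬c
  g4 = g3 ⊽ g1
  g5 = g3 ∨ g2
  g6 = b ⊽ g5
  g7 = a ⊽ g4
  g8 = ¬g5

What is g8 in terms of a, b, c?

g1 = b ⊽ a
g2 = g1 ⊕ b = (b ⊽ a) ⊕ b
g3 = ¬c
g5 = g3 ∨ g2 = ¬c ∨ ((b ⊽ a) ⊕ b)
g8 = ¬g5 = ¬(¬c ∨ ((b ⊽ a) ⊕ b))

¬(¬c ∨ ((b ⊽ a) ⊕ b))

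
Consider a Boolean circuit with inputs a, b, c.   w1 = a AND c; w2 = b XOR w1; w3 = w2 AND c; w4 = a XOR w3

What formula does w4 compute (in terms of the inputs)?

w1 = a AND c
w2 = b XOR w1 = b XOR (a AND c)
w3 = w2 AND c = (b XOR (a AND c)) AND c
w4 = a XOR w3 = a XOR ((b XOR (a AND c)) AND c)

a XOR ((b XOR (a AND c)) AND c)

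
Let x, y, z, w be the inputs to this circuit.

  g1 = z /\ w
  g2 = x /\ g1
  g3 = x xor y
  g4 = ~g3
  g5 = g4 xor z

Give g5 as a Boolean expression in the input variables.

~(x xor y) xor z

g3 = x xor y
g4 = ~g3 = ~(x xor y)
g5 = g4 xor z = ~(x xor y) xor z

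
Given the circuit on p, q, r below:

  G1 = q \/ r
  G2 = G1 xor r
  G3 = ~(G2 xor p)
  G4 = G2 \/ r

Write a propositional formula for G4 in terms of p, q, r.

((q \/ r) xor r) \/ r

G1 = q \/ r
G2 = G1 xor r = (q \/ r) xor r
G4 = G2 \/ r = ((q \/ r) xor r) \/ r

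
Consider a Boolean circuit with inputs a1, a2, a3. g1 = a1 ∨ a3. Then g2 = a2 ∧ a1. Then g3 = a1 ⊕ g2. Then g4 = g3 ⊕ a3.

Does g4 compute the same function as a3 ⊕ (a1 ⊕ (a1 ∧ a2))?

g2 = a2 ∧ a1
g3 = a1 ⊕ g2 = a1 ⊕ (a2 ∧ a1)
g4 = g3 ⊕ a3 = (a1 ⊕ (a2 ∧ a1)) ⊕ a3
At a1=0, a2=0, a3=0: circuit gives 0, formula gives 0.
At a1=0, a2=0, a3=1: circuit gives 1, formula gives 1.
Agrees on all 8 inputs.

Yes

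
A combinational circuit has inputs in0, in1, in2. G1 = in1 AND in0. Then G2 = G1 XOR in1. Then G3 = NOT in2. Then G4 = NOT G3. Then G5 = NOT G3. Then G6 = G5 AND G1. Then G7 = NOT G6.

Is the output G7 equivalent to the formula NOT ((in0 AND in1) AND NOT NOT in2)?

G1 = in1 AND in0
G3 = NOT in2
G5 = NOT G3 = NOT NOT in2
G6 = G5 AND G1 = NOT NOT in2 AND (in1 AND in0)
G7 = NOT G6 = NOT (NOT NOT in2 AND (in1 AND in0))
At in0=1, in1=1, in2=1: circuit gives 0, formula gives 0.
At in0=0, in1=0, in2=0: circuit gives 1, formula gives 1.
Agrees on all 8 inputs.

Yes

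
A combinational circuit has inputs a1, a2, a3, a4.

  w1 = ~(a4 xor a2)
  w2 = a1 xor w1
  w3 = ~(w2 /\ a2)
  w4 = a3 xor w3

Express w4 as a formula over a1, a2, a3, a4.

w1 = ~(a4 xor a2)
w2 = a1 xor w1 = a1 xor (~(a4 xor a2))
w3 = ~(w2 /\ a2) = ~((a1 xor (~(a4 xor a2))) /\ a2)
w4 = a3 xor w3 = a3 xor (~((a1 xor (~(a4 xor a2))) /\ a2))

a3 xor (~((a1 xor (~(a4 xor a2))) /\ a2))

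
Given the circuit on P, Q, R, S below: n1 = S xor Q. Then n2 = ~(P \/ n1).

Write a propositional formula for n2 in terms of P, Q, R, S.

n1 = S xor Q
n2 = ~(P \/ n1) = ~(P \/ (S xor Q))

~(P \/ (S xor Q))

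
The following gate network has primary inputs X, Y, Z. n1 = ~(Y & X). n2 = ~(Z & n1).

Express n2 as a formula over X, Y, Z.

n1 = ~(Y & X)
n2 = ~(Z & n1) = ~(Z & (~(Y & X)))

~(Z & (~(Y & X)))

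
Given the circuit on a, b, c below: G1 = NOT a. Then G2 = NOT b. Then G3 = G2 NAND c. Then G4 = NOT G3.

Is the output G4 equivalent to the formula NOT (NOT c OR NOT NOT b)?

G2 = NOT b
G3 = G2 NAND c = NOT b NAND c
G4 = NOT G3 = NOT (NOT b NAND c)
At a=0, b=0, c=0: circuit gives 0, formula gives 0.
At a=0, b=0, c=1: circuit gives 1, formula gives 1.
Agrees on all 8 inputs.

Yes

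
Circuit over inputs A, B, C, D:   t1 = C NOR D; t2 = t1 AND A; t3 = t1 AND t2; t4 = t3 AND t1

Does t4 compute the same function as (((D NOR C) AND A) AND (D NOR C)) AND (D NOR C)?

t1 = C NOR D
t2 = t1 AND A = (C NOR D) AND A
t3 = t1 AND t2 = (C NOR D) AND ((C NOR D) AND A)
t4 = t3 AND t1 = ((C NOR D) AND ((C NOR D) AND A)) AND (C NOR D)
At A=0, B=0, C=0, D=0: circuit gives 0, formula gives 0.
At A=1, B=0, C=0, D=0: circuit gives 1, formula gives 1.
Agrees on all 16 inputs.

Yes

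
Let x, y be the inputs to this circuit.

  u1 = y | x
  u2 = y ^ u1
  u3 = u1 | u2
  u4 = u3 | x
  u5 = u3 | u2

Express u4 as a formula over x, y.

((y | x) | (y ^ (y | x))) | x

u1 = y | x
u2 = y ^ u1 = y ^ (y | x)
u3 = u1 | u2 = (y | x) | (y ^ (y | x))
u4 = u3 | x = ((y | x) | (y ^ (y | x))) | x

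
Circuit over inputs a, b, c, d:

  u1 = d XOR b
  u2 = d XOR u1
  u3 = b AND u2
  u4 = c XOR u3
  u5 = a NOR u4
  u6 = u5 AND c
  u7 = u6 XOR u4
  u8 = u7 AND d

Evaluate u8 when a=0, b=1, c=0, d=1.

1

u1 = 1 XOR 1 = 0
u2 = 1 XOR 0 = 1
u3 = 1 AND 1 = 1
u4 = 0 XOR 1 = 1
u5 = 0 NOR 1 = 0
u6 = 0 AND 0 = 0
u7 = 0 XOR 1 = 1
u8 = 1 AND 1 = 1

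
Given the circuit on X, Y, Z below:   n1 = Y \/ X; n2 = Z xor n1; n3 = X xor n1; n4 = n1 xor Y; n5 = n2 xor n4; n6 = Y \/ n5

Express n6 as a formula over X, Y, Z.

Y \/ ((Z xor (Y \/ X)) xor ((Y \/ X) xor Y))

n1 = Y \/ X
n2 = Z xor n1 = Z xor (Y \/ X)
n4 = n1 xor Y = (Y \/ X) xor Y
n5 = n2 xor n4 = (Z xor (Y \/ X)) xor ((Y \/ X) xor Y)
n6 = Y \/ n5 = Y \/ ((Z xor (Y \/ X)) xor ((Y \/ X) xor Y))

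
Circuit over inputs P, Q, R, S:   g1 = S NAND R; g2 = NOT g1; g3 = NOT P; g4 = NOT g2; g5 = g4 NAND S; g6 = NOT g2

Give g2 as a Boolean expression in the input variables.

g1 = S NAND R
g2 = NOT g1 = NOT (S NAND R)

NOT (S NAND R)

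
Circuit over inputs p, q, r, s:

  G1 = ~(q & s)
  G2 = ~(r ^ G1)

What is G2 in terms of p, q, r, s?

G1 = ~(q & s)
G2 = ~(r ^ G1) = ~(r ^ (~(q & s)))

~(r ^ (~(q & s)))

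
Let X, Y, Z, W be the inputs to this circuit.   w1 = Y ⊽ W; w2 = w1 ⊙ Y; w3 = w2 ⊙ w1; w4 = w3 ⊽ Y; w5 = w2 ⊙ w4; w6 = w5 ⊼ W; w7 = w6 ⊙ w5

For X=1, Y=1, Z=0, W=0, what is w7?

w1 = 1 ⊽ 0 = 0
w2 = 0 ⊙ 1 = 0
w3 = 0 ⊙ 0 = 1
w4 = 1 ⊽ 1 = 0
w5 = 0 ⊙ 0 = 1
w6 = 1 ⊼ 0 = 1
w7 = 1 ⊙ 1 = 1

1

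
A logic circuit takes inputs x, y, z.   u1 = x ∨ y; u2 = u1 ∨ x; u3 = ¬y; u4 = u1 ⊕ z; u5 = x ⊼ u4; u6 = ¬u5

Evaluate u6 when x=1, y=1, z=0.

1

u1 = 1 ∨ 1 = 1
u4 = 1 ⊕ 0 = 1
u5 = 1 ⊼ 1 = 0
u6 = ¬0 = 1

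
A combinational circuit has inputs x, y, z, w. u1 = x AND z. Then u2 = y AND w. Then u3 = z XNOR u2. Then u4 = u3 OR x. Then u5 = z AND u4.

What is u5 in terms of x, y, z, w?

u2 = y AND w
u3 = z XNOR u2 = z XNOR (y AND w)
u4 = u3 OR x = (z XNOR (y AND w)) OR x
u5 = z AND u4 = z AND ((z XNOR (y AND w)) OR x)

z AND ((z XNOR (y AND w)) OR x)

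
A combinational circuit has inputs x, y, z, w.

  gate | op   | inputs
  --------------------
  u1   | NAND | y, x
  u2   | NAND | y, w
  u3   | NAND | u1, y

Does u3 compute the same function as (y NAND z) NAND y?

No

u1 = y NAND x
u3 = u1 NAND y = (y NAND x) NAND y
At x=0, y=1, z=1, w=0: circuit gives 0, formula gives 1.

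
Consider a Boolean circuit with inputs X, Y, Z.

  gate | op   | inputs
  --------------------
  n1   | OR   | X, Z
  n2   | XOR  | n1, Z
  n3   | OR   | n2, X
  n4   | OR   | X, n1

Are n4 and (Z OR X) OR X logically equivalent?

n1 = X OR Z
n4 = X OR n1 = X OR (X OR Z)
At X=0, Y=0, Z=0: circuit gives 0, formula gives 0.
At X=0, Y=0, Z=1: circuit gives 1, formula gives 1.
Agrees on all 8 inputs.

Yes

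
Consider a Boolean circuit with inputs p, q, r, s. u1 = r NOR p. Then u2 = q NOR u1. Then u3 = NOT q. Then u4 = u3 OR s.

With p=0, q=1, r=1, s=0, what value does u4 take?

u3 = NOT 1 = 0
u4 = 0 OR 0 = 0

0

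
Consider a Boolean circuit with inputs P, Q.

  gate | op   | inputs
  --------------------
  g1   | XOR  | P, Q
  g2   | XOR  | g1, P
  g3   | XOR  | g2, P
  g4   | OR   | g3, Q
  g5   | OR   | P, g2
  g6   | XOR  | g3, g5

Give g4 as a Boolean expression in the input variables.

(((P XOR Q) XOR P) XOR P) OR Q

g1 = P XOR Q
g2 = g1 XOR P = (P XOR Q) XOR P
g3 = g2 XOR P = ((P XOR Q) XOR P) XOR P
g4 = g3 OR Q = (((P XOR Q) XOR P) XOR P) OR Q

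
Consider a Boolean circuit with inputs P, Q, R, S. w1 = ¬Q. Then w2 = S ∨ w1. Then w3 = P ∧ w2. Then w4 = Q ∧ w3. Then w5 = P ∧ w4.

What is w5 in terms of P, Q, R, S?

w1 = ¬Q
w2 = S ∨ w1 = S ∨ ¬Q
w3 = P ∧ w2 = P ∧ (S ∨ ¬Q)
w4 = Q ∧ w3 = Q ∧ (P ∧ (S ∨ ¬Q))
w5 = P ∧ w4 = P ∧ (Q ∧ (P ∧ (S ∨ ¬Q)))

P ∧ (Q ∧ (P ∧ (S ∨ ¬Q)))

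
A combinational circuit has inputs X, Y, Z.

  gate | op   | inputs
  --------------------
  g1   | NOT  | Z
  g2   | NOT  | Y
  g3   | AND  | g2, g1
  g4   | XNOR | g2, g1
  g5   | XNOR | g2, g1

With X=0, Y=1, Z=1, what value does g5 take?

1

g1 = NOT 1 = 0
g2 = NOT 1 = 0
g5 = 0 XNOR 0 = 1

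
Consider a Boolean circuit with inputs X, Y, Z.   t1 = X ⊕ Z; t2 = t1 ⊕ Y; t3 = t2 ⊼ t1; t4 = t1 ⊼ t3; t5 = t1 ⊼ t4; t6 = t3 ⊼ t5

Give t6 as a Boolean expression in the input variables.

t1 = X ⊕ Z
t2 = t1 ⊕ Y = (X ⊕ Z) ⊕ Y
t3 = t2 ⊼ t1 = ((X ⊕ Z) ⊕ Y) ⊼ (X ⊕ Z)
t4 = t1 ⊼ t3 = (X ⊕ Z) ⊼ (((X ⊕ Z) ⊕ Y) ⊼ (X ⊕ Z))
t5 = t1 ⊼ t4 = (X ⊕ Z) ⊼ ((X ⊕ Z) ⊼ (((X ⊕ Z) ⊕ Y) ⊼ (X ⊕ Z)))
t6 = t3 ⊼ t5 = (((X ⊕ Z) ⊕ Y) ⊼ (X ⊕ Z)) ⊼ ((X ⊕ Z) ⊼ ((X ⊕ Z) ⊼ (((X ⊕ Z) ⊕ Y) ⊼ (X ⊕ Z))))

(((X ⊕ Z) ⊕ Y) ⊼ (X ⊕ Z)) ⊼ ((X ⊕ Z) ⊼ ((X ⊕ Z) ⊼ (((X ⊕ Z) ⊕ Y) ⊼ (X ⊕ Z))))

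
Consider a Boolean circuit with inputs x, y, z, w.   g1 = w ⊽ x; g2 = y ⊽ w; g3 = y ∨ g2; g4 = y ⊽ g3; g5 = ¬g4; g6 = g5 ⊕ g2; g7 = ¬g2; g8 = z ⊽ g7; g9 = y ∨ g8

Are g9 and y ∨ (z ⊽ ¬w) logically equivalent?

g2 = y ⊽ w
g7 = ¬g2 = ¬(y ⊽ w)
g8 = z ⊽ g7 = z ⊽ ¬(y ⊽ w)
g9 = y ∨ g8 = y ∨ (z ⊽ ¬(y ⊽ w))
At x=0, y=0, z=0, w=0: circuit gives 1, formula gives 0.

No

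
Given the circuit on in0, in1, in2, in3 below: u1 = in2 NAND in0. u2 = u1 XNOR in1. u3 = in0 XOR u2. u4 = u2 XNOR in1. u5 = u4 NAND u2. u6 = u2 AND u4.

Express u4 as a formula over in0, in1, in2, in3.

u1 = in2 NAND in0
u2 = u1 XNOR in1 = (in2 NAND in0) XNOR in1
u4 = u2 XNOR in1 = ((in2 NAND in0) XNOR in1) XNOR in1

((in2 NAND in0) XNOR in1) XNOR in1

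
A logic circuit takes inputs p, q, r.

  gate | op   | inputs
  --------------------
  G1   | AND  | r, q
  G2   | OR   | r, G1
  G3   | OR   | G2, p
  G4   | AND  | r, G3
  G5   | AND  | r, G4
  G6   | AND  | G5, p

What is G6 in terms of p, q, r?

G1 = r AND q
G2 = r OR G1 = r OR (r AND q)
G3 = G2 OR p = (r OR (r AND q)) OR p
G4 = r AND G3 = r AND ((r OR (r AND q)) OR p)
G5 = r AND G4 = r AND (r AND ((r OR (r AND q)) OR p))
G6 = G5 AND p = (r AND (r AND ((r OR (r AND q)) OR p))) AND p

(r AND (r AND ((r OR (r AND q)) OR p))) AND p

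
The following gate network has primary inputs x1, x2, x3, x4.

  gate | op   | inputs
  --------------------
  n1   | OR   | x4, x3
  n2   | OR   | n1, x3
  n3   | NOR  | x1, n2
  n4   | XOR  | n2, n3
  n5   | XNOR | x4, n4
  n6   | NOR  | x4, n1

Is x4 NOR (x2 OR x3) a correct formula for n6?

n1 = x4 OR x3
n6 = x4 NOR n1 = x4 NOR (x4 OR x3)
At x1=0, x2=1, x3=0, x4=0: circuit gives 1, formula gives 0.

No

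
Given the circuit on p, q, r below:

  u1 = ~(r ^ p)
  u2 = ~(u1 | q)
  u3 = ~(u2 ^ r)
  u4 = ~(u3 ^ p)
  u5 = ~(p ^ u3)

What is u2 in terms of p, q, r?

~((~(r ^ p)) | q)

u1 = ~(r ^ p)
u2 = ~(u1 | q) = ~((~(r ^ p)) | q)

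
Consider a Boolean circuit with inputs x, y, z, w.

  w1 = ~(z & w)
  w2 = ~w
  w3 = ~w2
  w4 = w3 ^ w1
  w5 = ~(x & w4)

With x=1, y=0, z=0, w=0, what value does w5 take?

0

w1 = ~(0 & 0) = 1
w2 = ~0 = 1
w3 = ~1 = 0
w4 = 0 ^ 1 = 1
w5 = ~(1 & 1) = 0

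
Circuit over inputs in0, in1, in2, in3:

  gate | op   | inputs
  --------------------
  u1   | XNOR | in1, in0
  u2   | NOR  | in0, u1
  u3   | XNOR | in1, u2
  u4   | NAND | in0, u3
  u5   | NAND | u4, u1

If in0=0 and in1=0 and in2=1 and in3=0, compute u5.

0

u1 = 0 XNOR 0 = 1
u2 = 0 NOR 1 = 0
u3 = 0 XNOR 0 = 1
u4 = 0 NAND 1 = 1
u5 = 1 NAND 1 = 0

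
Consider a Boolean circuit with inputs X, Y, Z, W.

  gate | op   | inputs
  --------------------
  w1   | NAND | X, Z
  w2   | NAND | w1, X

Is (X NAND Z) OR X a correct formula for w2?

No

w1 = X NAND Z
w2 = w1 NAND X = (X NAND Z) NAND X
At X=1, Y=0, Z=0, W=0: circuit gives 0, formula gives 1.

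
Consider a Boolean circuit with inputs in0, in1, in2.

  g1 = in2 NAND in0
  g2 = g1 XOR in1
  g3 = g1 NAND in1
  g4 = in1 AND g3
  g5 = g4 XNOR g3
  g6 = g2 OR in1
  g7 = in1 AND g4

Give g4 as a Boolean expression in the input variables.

g1 = in2 NAND in0
g3 = g1 NAND in1 = (in2 NAND in0) NAND in1
g4 = in1 AND g3 = in1 AND ((in2 NAND in0) NAND in1)

in1 AND ((in2 NAND in0) NAND in1)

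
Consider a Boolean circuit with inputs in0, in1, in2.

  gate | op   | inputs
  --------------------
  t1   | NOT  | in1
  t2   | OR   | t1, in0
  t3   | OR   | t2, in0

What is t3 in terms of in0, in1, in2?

t1 = NOT in1
t2 = t1 OR in0 = NOT in1 OR in0
t3 = t2 OR in0 = (NOT in1 OR in0) OR in0

(NOT in1 OR in0) OR in0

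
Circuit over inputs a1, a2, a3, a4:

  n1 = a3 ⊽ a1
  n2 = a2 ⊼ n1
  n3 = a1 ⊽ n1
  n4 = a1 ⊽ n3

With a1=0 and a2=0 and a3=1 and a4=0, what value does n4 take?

0

n1 = 1 ⊽ 0 = 0
n3 = 0 ⊽ 0 = 1
n4 = 0 ⊽ 1 = 0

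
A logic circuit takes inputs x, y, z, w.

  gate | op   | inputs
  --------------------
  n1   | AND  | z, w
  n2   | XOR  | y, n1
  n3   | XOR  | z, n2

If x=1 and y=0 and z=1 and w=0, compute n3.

1

n1 = 1 AND 0 = 0
n2 = 0 XOR 0 = 0
n3 = 1 XOR 0 = 1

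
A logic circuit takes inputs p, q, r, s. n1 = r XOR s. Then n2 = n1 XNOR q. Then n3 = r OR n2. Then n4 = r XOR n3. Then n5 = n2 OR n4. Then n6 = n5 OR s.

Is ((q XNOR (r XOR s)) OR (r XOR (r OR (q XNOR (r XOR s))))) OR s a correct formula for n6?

Yes

n1 = r XOR s
n2 = n1 XNOR q = (r XOR s) XNOR q
n3 = r OR n2 = r OR ((r XOR s) XNOR q)
n4 = r XOR n3 = r XOR (r OR ((r XOR s) XNOR q))
n5 = n2 OR n4 = ((r XOR s) XNOR q) OR (r XOR (r OR ((r XOR s) XNOR q)))
n6 = n5 OR s = (((r XOR s) XNOR q) OR (r XOR (r OR ((r XOR s) XNOR q)))) OR s
At p=0, q=0, r=1, s=0: circuit gives 0, formula gives 0.
At p=0, q=0, r=0, s=0: circuit gives 1, formula gives 1.
Agrees on all 16 inputs.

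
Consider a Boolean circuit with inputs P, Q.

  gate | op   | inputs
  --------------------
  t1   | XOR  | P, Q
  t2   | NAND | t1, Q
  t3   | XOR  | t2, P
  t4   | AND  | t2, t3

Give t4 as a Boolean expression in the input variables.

((P XOR Q) NAND Q) AND (((P XOR Q) NAND Q) XOR P)

t1 = P XOR Q
t2 = t1 NAND Q = (P XOR Q) NAND Q
t3 = t2 XOR P = ((P XOR Q) NAND Q) XOR P
t4 = t2 AND t3 = ((P XOR Q) NAND Q) AND (((P XOR Q) NAND Q) XOR P)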